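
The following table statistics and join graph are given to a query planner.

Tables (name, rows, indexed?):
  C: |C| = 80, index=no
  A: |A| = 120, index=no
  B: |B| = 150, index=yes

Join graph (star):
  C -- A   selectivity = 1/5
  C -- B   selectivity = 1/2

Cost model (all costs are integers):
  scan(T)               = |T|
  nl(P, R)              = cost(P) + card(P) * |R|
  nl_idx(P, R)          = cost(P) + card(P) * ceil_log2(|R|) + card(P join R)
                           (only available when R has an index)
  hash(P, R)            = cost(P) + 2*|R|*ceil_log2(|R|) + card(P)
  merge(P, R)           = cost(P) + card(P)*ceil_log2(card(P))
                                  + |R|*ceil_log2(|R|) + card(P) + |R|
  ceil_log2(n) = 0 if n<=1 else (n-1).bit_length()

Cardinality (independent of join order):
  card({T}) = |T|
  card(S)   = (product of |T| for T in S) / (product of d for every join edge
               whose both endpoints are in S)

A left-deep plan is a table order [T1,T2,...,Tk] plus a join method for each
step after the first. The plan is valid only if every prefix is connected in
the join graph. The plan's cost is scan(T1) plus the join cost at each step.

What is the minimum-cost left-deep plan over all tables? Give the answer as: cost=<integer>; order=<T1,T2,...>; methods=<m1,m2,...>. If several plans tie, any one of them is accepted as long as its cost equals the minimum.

cost=5680; order=A,C,B; methods=hash,hash

Selinger DP (subsets sized 1..n):
  {C}: scan cost=80, card=80
  {A}: scan cost=120, card=120
  {B}: scan cost=150, card=150
  {AC}: card=1920; try (C,hash)→1360, (A,merge)→1680, (C,merge)→1720, (A,hash)→1840, (A,nl)→9680, (C,nl)→9720; best=1360 via (C,hash)
  {BC}: card=6000; try (C,hash)→1420, (B,merge)→2070, (C,merge)→2140, (B,hash)→2560, (B,nl_idx)→6720, (B,nl)→12080 …(+1); best=1420 via (C,hash)
  {ABC}: card=144000; try (B,hash)→5680, (A,hash)→9100, (B,merge)→25750, (A,merge)→86380, (B,nl_idx)→160720, (B,nl)→289360 …(+1); best=5680 via (B,hash)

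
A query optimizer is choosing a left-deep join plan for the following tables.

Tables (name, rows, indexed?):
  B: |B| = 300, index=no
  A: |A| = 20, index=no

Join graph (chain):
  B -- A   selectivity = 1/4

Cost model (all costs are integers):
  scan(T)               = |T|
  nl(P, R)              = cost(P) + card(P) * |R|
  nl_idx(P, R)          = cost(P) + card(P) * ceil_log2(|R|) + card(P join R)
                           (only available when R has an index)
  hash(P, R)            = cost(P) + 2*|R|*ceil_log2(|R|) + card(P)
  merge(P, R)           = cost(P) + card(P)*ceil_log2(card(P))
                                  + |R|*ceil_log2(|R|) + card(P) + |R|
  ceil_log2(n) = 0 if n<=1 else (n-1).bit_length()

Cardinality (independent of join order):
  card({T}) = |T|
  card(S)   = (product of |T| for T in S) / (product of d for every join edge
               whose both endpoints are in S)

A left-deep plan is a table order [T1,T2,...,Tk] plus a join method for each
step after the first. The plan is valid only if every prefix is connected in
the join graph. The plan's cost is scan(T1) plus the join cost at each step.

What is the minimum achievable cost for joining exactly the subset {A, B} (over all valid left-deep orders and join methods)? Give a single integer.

Selinger DP over subsets of {A,B}:
  {B}: scan cost=300, card=300
  {A}: scan cost=20, card=20
  {AB}: card=1500; try (A,hash)→800, (B,merge)→3140, (A,merge)→3420, (B,hash)→5440, (B,nl)→6020, (A,nl)→6300; best=800 via (A,hash)

800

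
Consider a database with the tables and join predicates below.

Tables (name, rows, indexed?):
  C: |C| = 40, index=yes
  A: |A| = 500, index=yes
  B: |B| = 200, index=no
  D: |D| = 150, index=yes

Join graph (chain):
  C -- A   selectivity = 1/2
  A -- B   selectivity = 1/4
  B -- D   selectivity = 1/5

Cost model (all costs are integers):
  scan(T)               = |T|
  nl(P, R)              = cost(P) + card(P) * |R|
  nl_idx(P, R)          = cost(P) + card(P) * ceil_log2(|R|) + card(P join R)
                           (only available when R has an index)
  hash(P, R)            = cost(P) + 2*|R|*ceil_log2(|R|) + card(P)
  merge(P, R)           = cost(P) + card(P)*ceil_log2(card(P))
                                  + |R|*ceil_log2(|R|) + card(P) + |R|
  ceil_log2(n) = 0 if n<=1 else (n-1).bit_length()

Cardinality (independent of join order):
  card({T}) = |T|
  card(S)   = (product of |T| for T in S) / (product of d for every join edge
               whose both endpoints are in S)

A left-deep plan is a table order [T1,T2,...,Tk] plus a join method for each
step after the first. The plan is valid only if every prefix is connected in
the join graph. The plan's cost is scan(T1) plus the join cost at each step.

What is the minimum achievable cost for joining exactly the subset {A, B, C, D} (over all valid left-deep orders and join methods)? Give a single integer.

517080

Selinger DP over subsets of {A,B,C,D}:
  {C}: scan cost=40, card=40
  {A}: scan cost=500, card=500
  {B}: scan cost=200, card=200
  {D}: scan cost=150, card=150
  {AC}: card=10000; try (C,hash)→1480, (A,merge)→5320, (C,merge)→5780, (A,hash)→9080, (A,nl_idx)→10400, (C,nl_idx)→13500 …(+2); best=1480 via (C,hash)
  {AB}: card=25000; try (B,hash)→4200, (A,merge)→7000, (B,merge)→7300, (A,hash)→9400, (A,nl_idx)→27000, (A,nl)→100200 …(+1); best=4200 via (B,hash)
  {BD}: card=6000; try (D,hash)→2800, (B,merge)→3300, (D,merge)→3350, (B,hash)→3500, (D,nl_idx)→7800, (B,nl)→30150 …(+1); best=2800 via (D,hash)
  {ABC}: card=500000; try (B,hash)→14680, (C,hash)→29680, (B,merge)→153280, (C,merge)→404480, (C,nl_idx)→654200, (C,nl)→1004200 …(+1); best=14680 via (B,hash)
  {ABD}: card=750000; try (A,hash)→17800, (D,hash)→31600, (A,merge)→91800, (D,merge)→405550, (A,nl_idx)→806800, (D,nl_idx)→954200 …(+2); best=17800 via (A,hash)
  {ABCD}: card=15000000; try (D,hash)→517080, (C,hash)→768280, (D,merge)→10016030, (C,merge)→15768080, (D,nl_idx)→19014680, (C,nl_idx)→19517800 …(+2); best=517080 via (D,hash)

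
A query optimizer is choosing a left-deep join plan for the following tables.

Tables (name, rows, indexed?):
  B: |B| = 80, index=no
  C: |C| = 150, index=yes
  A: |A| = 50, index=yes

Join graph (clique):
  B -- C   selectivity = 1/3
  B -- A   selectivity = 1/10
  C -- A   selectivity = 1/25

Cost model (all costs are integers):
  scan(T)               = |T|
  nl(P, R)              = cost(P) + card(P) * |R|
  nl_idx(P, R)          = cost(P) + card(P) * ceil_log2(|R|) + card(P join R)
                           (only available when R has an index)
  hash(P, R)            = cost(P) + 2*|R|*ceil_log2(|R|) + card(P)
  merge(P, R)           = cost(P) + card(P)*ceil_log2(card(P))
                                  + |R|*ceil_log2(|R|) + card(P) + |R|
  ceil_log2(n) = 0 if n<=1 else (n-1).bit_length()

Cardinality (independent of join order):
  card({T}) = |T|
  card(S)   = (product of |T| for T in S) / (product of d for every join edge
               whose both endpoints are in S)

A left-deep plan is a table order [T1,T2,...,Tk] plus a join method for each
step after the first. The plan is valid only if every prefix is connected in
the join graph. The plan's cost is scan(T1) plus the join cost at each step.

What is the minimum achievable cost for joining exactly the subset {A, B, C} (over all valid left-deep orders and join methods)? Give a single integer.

2170

Selinger DP over subsets of {A,B,C}:
  {B}: scan cost=80, card=80
  {C}: scan cost=150, card=150
  {A}: scan cost=50, card=50
  {BC}: card=4000; try (B,hash)→1420, (C,merge)→2070, (B,merge)→2140, (C,hash)→2560, (C,nl_idx)→4720, (C,nl)→12080 …(+1); best=1420 via (B,hash)
  {AB}: card=400; try (A,hash)→760, (A,nl_idx)→960, (B,merge)→1040, (A,merge)→1070, (B,hash)→1220, (B,nl)→4050 …(+1); best=760 via (A,hash)
  {AC}: card=300; try (C,nl_idx)→750, (A,hash)→900, (A,nl_idx)→1350, (C,merge)→1750, (A,merge)→1850, (C,hash)→2500 …(+2); best=750 via (C,nl_idx)
  {ABC}: card=800; try (B,hash)→2170, (C,hash)→3560, (B,merge)→4390, (C,nl_idx)→4760, (A,hash)→6020, (C,merge)→6110 …(+5); best=2170 via (B,hash)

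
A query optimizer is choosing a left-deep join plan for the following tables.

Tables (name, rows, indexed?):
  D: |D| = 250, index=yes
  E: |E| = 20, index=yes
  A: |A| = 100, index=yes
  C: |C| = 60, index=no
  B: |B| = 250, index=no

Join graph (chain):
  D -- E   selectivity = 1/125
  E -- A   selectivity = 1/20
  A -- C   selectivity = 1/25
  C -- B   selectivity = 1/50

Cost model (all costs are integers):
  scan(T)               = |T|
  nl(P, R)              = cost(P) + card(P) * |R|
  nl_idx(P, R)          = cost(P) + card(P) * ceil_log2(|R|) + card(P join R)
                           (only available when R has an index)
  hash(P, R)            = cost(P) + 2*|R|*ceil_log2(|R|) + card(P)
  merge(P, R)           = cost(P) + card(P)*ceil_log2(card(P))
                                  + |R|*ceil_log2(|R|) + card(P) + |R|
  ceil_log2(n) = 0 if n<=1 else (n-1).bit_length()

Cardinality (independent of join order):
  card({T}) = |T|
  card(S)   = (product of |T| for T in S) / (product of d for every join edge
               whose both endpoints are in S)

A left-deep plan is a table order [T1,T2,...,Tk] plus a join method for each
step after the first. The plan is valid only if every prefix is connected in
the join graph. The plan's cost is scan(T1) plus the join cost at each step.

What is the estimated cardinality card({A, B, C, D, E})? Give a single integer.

Tables in S: A(100), B(250), C(60), D(250), E(20)
Edges inside S: D-E(d=125), E-A(d=20), A-C(d=25), C-B(d=50)
numerator = 100 * 250 * 60 * 250 * 20 = 7500000000
denominator = 125 * 20 * 25 * 50 = 3125000
card(S) = 7500000000 / 3125000 = 2400

2400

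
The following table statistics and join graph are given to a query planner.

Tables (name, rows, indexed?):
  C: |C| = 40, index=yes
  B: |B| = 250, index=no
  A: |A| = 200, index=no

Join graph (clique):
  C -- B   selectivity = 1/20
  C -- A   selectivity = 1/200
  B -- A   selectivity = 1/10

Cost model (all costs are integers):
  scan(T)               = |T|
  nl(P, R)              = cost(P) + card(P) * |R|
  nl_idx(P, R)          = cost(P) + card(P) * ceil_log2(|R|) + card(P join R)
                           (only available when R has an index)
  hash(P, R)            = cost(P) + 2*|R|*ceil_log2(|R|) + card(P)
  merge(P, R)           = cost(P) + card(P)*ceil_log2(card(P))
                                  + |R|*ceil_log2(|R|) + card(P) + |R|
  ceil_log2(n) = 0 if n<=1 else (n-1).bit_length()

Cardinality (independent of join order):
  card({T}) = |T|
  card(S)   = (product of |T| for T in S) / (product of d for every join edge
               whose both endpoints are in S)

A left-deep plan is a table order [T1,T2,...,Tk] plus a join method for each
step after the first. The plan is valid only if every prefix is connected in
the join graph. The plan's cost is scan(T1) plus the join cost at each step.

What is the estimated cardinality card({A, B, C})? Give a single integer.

Tables in S: A(200), B(250), C(40)
Edges inside S: C-B(d=20), C-A(d=200), B-A(d=10)
numerator = 200 * 250 * 40 = 2000000
denominator = 20 * 200 * 10 = 40000
card(S) = 2000000 / 40000 = 50

50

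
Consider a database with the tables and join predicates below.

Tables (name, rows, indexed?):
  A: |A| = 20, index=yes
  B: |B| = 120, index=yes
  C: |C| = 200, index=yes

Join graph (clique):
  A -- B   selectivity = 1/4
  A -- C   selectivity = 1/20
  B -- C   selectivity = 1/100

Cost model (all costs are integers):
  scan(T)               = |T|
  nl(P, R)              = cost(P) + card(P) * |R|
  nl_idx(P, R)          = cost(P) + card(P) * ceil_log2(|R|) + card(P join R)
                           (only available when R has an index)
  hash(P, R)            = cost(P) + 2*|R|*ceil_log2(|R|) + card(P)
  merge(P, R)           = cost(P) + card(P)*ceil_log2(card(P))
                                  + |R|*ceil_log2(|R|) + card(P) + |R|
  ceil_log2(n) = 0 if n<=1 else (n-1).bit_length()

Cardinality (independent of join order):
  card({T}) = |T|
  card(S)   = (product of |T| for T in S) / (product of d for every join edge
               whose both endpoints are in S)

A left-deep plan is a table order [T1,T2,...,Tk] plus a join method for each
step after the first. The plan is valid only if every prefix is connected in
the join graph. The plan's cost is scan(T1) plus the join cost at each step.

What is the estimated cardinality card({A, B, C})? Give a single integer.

Tables in S: A(20), B(120), C(200)
Edges inside S: A-B(d=4), A-C(d=20), B-C(d=100)
numerator = 20 * 120 * 200 = 480000
denominator = 4 * 20 * 100 = 8000
card(S) = 480000 / 8000 = 60

60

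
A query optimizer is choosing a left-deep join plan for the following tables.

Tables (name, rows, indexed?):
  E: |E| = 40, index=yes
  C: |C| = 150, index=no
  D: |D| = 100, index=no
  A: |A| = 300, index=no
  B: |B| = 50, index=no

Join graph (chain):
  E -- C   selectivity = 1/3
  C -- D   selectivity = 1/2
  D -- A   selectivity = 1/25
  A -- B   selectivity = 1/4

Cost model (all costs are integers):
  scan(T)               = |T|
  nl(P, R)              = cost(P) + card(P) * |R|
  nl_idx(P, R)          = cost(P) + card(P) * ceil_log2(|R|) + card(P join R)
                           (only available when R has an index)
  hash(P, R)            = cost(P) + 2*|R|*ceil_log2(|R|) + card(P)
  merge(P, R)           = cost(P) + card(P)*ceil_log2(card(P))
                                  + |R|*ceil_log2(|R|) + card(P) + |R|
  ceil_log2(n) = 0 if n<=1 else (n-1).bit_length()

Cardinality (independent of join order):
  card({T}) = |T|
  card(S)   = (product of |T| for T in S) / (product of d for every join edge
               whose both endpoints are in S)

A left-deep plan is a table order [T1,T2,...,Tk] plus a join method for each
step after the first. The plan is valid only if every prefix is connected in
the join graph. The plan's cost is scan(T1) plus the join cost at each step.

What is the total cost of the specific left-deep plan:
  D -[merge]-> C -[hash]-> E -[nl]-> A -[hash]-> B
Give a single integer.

31210830

step 1: scan D: cost=100, card=100
step 2: join C via merge
    card(P join C) = 100*150/(2) = 7500
    cost = 100 + 100*7 + 150*8 + 100 + 150 = 2250
step 3: join E via hash
    card(P join E) = 7500*40/(3) = 100000
    cost = 2250 + 2*40*6 + 7500 = 10230
step 4: join A via nl
    card(P join A) = 100000*300/(25) = 1200000
    cost = 10230 + 100000*300 = 30010230
step 5: join B via hash
    card(P join B) = 1200000*50/(4) = 15000000
    cost = 30010230 + 2*50*6 + 1200000 = 31210830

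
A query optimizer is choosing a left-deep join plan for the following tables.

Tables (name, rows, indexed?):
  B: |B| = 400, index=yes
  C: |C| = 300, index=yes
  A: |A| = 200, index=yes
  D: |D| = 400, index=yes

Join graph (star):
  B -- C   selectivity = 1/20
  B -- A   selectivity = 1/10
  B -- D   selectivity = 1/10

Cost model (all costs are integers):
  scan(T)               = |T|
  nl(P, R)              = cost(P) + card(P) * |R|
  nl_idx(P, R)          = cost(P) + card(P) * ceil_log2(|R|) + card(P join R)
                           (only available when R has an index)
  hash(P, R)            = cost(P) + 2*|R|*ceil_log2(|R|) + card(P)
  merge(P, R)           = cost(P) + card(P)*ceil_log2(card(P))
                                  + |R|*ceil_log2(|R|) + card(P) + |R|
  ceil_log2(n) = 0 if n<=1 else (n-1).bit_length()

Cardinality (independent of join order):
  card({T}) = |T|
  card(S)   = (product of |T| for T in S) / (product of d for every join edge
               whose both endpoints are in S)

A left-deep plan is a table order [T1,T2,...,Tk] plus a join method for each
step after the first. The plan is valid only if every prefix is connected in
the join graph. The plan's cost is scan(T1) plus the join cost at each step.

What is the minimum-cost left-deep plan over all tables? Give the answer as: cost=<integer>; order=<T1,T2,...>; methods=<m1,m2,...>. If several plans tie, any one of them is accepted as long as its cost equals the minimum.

cost=142600; order=B,C,A,D; methods=hash,hash,hash

Selinger DP (subsets sized 1..n):
  {B}: scan cost=400, card=400
  {C}: scan cost=300, card=300
  {A}: scan cost=200, card=200
  {D}: scan cost=400, card=400
  {BC}: card=6000; try (C,hash)→6200, (B,merge)→7300, (C,merge)→7400, (B,hash)→7800, (B,nl_idx)→9000, (C,nl_idx)→10000 …(+2); best=6200 via (C,hash)
  {AB}: card=8000; try (A,hash)→4000, (B,merge)→6000, (A,merge)→6200, (B,hash)→7600, (B,nl_idx)→10000, (A,nl_idx)→11600 …(+2); best=4000 via (A,hash)
  {BD}: card=16000; try (D,hash)→8000, (B,hash)→8000, (D,merge)→8400, (B,merge)→8400, (D,nl_idx)→20000, (B,nl_idx)→20000 …(+2); best=8000 via (D,hash)
  {ABC}: card=120000; try (A,hash)→15400, (C,hash)→17400, (A,merge)→92000, (C,merge)→119000, (A,nl_idx)→174200, (C,nl_idx)→196000 …(+2); best=15400 via (A,hash)
  {BCD}: card=240000; try (D,hash)→19400, (C,hash)→29400, (D,merge)→94200, (C,merge)→251000, (D,nl_idx)→300200, (C,nl_idx)→392000 …(+2); best=19400 via (D,hash)
  {ABD}: card=320000; try (D,hash)→19200, (A,hash)→27200, (D,merge)→120000, (A,merge)→249800, (D,nl_idx)→396000, (A,nl_idx)→456000 …(+2); best=19200 via (D,hash)
  {ABCD}: card=4800000; try (D,hash)→142600, (A,hash)→262600, (C,hash)→344600, (D,merge)→2179400, (A,merge)→4581200, (D,nl_idx)→5895400 …(+6); best=142600 via (D,hash)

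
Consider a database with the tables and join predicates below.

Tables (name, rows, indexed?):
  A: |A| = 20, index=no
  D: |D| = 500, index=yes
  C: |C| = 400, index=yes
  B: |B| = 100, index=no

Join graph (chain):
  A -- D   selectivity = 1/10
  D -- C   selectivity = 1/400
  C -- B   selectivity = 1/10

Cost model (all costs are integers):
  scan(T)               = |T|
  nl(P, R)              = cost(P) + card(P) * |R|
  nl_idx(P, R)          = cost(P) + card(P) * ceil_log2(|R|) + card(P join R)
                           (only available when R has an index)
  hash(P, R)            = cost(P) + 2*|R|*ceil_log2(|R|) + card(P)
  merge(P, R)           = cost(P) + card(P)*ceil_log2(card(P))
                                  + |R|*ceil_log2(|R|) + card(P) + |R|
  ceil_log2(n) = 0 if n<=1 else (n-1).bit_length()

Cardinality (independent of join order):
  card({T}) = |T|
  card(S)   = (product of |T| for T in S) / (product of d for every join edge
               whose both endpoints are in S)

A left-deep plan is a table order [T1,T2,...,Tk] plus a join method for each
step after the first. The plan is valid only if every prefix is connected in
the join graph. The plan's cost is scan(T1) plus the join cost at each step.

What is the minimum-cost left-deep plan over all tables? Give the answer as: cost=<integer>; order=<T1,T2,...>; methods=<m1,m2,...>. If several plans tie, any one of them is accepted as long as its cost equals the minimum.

cost=7600; order=C,D,A,B; methods=nl_idx,hash,hash

Selinger DP (subsets sized 1..n):
  {A}: scan cost=20, card=20
  {D}: scan cost=500, card=500
  {C}: scan cost=400, card=400
  {B}: scan cost=100, card=100
  {AD}: card=1000; try (D,nl_idx)→1200, (A,hash)→1200, (D,merge)→5140, (A,merge)→5620, (D,hash)→9040, (D,nl)→10020 …(+1); best=1200 via (D,nl_idx)
  {CD}: card=500; try (D,nl_idx)→4500, (C,nl_idx)→5500, (C,hash)→8200, (D,merge)→9400, (C,merge)→9500, (D,hash)→9800 …(+2); best=4500 via (D,nl_idx)
  {BC}: card=4000; try (B,hash)→2200, (C,merge)→4900, (C,nl_idx)→5000, (B,merge)→5200, (C,hash)→7400, (C,nl)→40100 …(+1); best=2200 via (B,hash)
  {ACD}: card=1000; try (A,hash)→5200, (C,hash)→9400, (A,merge)→9620, (C,nl_idx)→11200, (A,nl)→14500, (C,merge)→16200 …(+1); best=5200 via (A,hash)
  {BCD}: card=5000; try (B,hash)→6400, (B,merge)→10300, (D,hash)→15200, (D,nl_idx)→43200, (B,nl)→54500, (D,merge)→59200 …(+1); best=6400 via (B,hash)
  {ABCD}: card=10000; try (B,hash)→7600, (A,hash)→11600, (B,merge)→17000, (A,merge)→76520, (B,nl)→105200, (A,nl)→106400; best=7600 via (B,hash)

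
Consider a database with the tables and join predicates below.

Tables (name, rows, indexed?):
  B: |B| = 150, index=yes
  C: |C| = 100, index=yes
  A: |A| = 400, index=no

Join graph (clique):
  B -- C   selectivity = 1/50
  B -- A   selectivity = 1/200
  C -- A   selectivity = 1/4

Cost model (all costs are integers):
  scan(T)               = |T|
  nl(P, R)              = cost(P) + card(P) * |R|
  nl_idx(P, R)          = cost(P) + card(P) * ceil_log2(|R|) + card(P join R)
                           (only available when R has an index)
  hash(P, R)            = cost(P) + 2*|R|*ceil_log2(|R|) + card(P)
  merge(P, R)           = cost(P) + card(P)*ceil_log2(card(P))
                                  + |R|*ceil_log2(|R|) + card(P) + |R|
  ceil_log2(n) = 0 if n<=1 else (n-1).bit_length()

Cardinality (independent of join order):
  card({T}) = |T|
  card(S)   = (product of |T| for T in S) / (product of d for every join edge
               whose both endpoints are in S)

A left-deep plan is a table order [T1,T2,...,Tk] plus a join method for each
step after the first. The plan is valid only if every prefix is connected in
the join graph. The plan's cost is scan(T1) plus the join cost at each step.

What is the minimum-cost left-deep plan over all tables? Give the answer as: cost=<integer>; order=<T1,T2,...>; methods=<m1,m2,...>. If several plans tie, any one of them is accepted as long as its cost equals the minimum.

Selinger DP (subsets sized 1..n):
  {B}: scan cost=150, card=150
  {C}: scan cost=100, card=100
  {A}: scan cost=400, card=400
  {BC}: card=300; try (B,nl_idx)→1200, (C,nl_idx)→1500, (C,hash)→1700, (B,merge)→2250, (C,merge)→2300, (B,hash)→2600 …(+2); best=1200 via (B,nl_idx)
  {AB}: card=300; try (B,hash)→3200, (B,nl_idx)→3900, (A,merge)→5500, (B,merge)→5750, (A,hash)→7500, (A,nl)→60150 …(+1); best=3200 via (B,hash)
  {AC}: card=10000; try (C,hash)→2200, (A,merge)→4900, (C,merge)→5200, (A,hash)→7400, (C,nl_idx)→13200, (A,nl)→40100 …(+1); best=2200 via (C,hash)
  {ABC}: card=150; try (C,hash)→4900, (C,nl_idx)→5450, (C,merge)→7000, (A,merge)→8200, (A,hash)→8700, (B,hash)→14600 …(+5); best=4900 via (C,hash)

cost=4900; order=A,B,C; methods=hash,hash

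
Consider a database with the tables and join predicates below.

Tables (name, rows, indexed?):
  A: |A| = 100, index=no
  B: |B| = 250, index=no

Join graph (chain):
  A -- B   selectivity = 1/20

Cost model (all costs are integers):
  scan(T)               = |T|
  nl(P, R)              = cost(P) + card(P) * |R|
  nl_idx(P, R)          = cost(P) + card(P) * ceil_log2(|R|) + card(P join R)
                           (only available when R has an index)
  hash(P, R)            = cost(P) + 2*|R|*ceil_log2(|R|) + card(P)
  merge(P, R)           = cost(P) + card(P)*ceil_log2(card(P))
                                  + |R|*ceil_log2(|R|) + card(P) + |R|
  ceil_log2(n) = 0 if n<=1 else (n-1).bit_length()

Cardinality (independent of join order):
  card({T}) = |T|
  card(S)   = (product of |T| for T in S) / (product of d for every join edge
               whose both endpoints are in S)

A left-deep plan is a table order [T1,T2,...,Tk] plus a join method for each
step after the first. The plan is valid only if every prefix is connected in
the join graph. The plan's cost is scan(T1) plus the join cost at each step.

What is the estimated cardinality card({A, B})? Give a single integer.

1250

Tables in S: A(100), B(250)
Edges inside S: A-B(d=20)
numerator = 100 * 250 = 25000
denominator = 20 = 20
card(S) = 25000 / 20 = 1250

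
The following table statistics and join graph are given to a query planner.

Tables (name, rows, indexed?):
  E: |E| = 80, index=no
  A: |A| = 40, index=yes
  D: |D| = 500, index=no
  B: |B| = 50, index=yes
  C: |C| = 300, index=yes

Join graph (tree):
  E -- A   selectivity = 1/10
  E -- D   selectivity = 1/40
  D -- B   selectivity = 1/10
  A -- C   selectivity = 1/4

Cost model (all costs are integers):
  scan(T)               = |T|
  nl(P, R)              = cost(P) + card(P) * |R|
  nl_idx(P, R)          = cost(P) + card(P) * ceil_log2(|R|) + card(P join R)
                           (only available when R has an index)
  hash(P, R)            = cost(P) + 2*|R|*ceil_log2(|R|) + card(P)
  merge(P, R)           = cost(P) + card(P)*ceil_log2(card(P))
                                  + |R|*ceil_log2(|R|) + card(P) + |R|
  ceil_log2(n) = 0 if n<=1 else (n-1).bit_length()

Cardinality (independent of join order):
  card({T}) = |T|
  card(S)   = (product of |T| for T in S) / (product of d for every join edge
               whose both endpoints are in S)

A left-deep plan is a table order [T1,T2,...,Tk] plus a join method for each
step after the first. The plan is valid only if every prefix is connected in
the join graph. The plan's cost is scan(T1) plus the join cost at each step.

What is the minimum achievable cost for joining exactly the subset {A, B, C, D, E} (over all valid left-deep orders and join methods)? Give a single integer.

Selinger DP over subsets of {A,B,C,D,E}:
  {E}: scan cost=80, card=80
  {A}: scan cost=40, card=40
  {D}: scan cost=500, card=500
  {B}: scan cost=50, card=50
  {C}: scan cost=300, card=300
  {AE}: card=320; try (A,hash)→640, (A,nl_idx)→880, (E,merge)→960, (A,merge)→1000, (E,hash)→1200, (E,nl)→3240 …(+1); best=640 via (A,hash)
  {DE}: card=1000; try (E,hash)→2120, (D,merge)→5720, (E,merge)→6140, (D,hash)→9160, (D,nl)→40080, (E,nl)→40500; best=2120 via (E,hash)
  {AC}: card=3000; try (A,hash)→1080, (C,merge)→3320, (C,nl_idx)→3400, (A,merge)→3580, (A,nl_idx)→5100, (C,hash)→5480 …(+2); best=1080 via (A,hash)
  {BD}: card=2500; try (B,hash)→1600, (D,merge)→5400, (B,merge)→5850, (B,nl_idx)→6000, (D,hash)→9100, (D,nl)→25050 …(+1); best=1600 via (B,hash)
  {ADE}: card=4000; try (A,hash)→3600, (D,merge)→8840, (D,hash)→9960, (A,nl_idx)→12120, (A,merge)→13400, (A,nl)→42120 …(+1); best=3600 via (A,hash)
  {ACE}: card=24000; try (E,hash)→5200, (C,hash)→6360, (C,merge)→6840, (C,nl_idx)→27520, (E,merge)→40720, (C,nl)→96640 …(+1); best=5200 via (E,hash)
  {BDE}: card=5000; try (B,hash)→3720, (E,hash)→5220, (B,nl_idx)→13120, (B,merge)→13470, (E,merge)→34740, (B,nl)→52120 …(+1); best=3720 via (B,hash)
  {ABDE}: card=20000; try (B,hash)→8200, (A,hash)→9200, (B,nl_idx)→47600, (A,nl_idx)→53720, (B,merge)→55950, (A,merge)→74000 …(+2); best=8200 via (B,hash)
  {ACDE}: card=300000; try (C,hash)→13000, (D,hash)→38200, (C,merge)→58600, (C,nl_idx)→339600, (D,merge)→394200, (C,nl)→1203600 …(+1); best=13000 via (C,hash)
  {ABCDE}: card=1500000; try (C,hash)→33600, (B,hash)→313600, (C,merge)→331200, (C,nl_idx)→1688200, (B,nl_idx)→3313000, (C,nl)→6008200 …(+2); best=33600 via (C,hash)

33600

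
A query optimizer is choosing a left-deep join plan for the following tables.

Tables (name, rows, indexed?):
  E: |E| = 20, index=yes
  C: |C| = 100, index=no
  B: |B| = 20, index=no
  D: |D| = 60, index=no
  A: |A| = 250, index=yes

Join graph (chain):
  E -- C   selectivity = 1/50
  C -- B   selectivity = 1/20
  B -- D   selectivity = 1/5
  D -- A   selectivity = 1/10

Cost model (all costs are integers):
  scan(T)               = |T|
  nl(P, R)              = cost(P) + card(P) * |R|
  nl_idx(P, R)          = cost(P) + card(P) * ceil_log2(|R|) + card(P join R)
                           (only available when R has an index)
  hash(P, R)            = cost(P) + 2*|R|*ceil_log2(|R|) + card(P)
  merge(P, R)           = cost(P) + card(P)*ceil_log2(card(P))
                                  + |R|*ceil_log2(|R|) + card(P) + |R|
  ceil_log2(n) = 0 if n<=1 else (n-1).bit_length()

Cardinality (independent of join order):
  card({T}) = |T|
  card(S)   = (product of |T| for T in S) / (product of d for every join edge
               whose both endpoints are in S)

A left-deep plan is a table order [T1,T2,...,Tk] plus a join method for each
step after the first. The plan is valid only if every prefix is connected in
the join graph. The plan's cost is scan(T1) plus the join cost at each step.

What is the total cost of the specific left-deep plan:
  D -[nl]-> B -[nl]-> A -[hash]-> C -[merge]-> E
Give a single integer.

548780

step 1: scan D: cost=60, card=60
step 2: join B via nl
    card(P join B) = 60*20/(5) = 240
    cost = 60 + 60*20 = 1260
step 3: join A via nl
    card(P join A) = 240*250/(10) = 6000
    cost = 1260 + 240*250 = 61260
step 4: join C via hash
    card(P join C) = 6000*100/(20) = 30000
    cost = 61260 + 2*100*7 + 6000 = 68660
step 5: join E via merge
    card(P join E) = 30000*20/(50) = 12000
    cost = 68660 + 30000*15 + 20*5 + 30000 + 20 = 548780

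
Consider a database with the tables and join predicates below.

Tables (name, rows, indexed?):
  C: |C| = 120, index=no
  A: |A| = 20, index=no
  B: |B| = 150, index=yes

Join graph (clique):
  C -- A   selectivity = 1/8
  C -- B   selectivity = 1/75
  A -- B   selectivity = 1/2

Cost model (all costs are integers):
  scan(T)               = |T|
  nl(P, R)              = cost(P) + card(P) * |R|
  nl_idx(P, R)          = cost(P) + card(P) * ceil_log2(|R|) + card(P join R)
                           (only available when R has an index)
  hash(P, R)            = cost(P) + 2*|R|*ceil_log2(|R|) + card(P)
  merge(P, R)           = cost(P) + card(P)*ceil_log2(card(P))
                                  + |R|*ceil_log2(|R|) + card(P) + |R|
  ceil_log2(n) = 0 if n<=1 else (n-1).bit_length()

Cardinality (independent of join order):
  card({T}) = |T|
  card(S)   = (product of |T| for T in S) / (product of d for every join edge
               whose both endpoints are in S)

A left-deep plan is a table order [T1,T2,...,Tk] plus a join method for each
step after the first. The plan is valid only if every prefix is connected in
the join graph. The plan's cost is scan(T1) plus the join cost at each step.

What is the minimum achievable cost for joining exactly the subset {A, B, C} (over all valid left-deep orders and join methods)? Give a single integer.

1760

Selinger DP over subsets of {A,B,C}:
  {C}: scan cost=120, card=120
  {A}: scan cost=20, card=20
  {B}: scan cost=150, card=150
  {AC}: card=300; try (A,hash)→440, (C,merge)→1100, (A,merge)→1200, (C,hash)→1720, (C,nl)→2420, (A,nl)→2520; best=440 via (A,hash)
  {BC}: card=240; try (B,nl_idx)→1320, (C,hash)→1980, (B,merge)→2430, (C,merge)→2460, (B,hash)→2640, (B,nl)→18120 …(+1); best=1320 via (B,nl_idx)
  {AB}: card=1500; try (A,hash)→500, (B,merge)→1490, (A,merge)→1620, (B,nl_idx)→1680, (B,hash)→2440, (B,nl)→3020 …(+1); best=500 via (A,hash)
  {ABC}: card=300; try (A,hash)→1760, (B,hash)→3140, (B,nl_idx)→3140, (A,merge)→3600, (C,hash)→3680, (B,merge)→4790 …(+4); best=1760 via (A,hash)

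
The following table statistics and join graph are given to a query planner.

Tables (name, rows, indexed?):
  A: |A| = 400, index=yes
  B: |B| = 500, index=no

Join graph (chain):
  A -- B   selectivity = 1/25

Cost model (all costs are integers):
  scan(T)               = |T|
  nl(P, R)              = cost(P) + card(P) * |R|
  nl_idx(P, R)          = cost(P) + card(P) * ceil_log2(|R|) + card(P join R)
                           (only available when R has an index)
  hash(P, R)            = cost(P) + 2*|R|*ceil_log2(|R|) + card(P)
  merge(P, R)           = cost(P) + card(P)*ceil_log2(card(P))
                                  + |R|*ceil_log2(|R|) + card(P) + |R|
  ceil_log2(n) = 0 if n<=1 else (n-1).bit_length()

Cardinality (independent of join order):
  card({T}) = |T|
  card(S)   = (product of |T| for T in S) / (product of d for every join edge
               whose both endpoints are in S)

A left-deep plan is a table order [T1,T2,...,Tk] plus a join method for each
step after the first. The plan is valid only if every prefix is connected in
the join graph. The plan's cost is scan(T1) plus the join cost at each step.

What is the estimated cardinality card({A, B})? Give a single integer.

Tables in S: A(400), B(500)
Edges inside S: A-B(d=25)
numerator = 400 * 500 = 200000
denominator = 25 = 25
card(S) = 200000 / 25 = 8000

8000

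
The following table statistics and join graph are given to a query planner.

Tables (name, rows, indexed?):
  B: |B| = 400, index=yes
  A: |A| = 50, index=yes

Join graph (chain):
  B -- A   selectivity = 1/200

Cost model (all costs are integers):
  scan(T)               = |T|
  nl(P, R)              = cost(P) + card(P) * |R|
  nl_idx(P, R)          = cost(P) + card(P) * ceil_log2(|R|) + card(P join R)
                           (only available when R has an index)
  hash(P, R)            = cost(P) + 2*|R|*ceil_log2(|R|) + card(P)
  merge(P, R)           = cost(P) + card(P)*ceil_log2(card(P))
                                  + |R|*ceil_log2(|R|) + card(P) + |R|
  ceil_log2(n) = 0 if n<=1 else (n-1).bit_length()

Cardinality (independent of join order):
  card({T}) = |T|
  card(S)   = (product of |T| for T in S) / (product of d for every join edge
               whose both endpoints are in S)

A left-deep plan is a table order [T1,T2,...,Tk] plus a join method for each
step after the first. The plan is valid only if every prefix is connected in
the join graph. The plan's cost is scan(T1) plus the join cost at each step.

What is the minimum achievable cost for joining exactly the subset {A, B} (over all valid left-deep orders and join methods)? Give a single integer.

Selinger DP over subsets of {A,B}:
  {B}: scan cost=400, card=400
  {A}: scan cost=50, card=50
  {AB}: card=100; try (B,nl_idx)→600, (A,hash)→1400, (A,nl_idx)→2900, (B,merge)→4400, (A,merge)→4750, (B,hash)→7300 …(+2); best=600 via (B,nl_idx)

600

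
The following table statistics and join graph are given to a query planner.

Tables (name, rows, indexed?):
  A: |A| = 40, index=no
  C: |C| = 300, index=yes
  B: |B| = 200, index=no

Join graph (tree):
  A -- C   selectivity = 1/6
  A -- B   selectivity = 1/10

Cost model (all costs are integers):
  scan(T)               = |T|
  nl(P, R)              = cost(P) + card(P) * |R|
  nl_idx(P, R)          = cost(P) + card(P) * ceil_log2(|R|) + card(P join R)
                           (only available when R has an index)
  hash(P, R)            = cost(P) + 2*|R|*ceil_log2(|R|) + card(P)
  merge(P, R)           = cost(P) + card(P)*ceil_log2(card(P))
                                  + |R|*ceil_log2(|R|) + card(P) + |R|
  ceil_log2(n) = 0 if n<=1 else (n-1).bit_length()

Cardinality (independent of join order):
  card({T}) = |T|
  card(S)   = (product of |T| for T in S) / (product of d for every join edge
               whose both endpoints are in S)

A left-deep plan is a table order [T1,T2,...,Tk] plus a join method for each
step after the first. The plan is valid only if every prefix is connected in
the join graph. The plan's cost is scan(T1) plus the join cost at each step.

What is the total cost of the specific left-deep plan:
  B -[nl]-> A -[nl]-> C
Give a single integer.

step 1: scan B: cost=200, card=200
step 2: join A via nl
    card(P join A) = 200*40/(10) = 800
    cost = 200 + 200*40 = 8200
step 3: join C via nl
    card(P join C) = 800*300/(6) = 40000
    cost = 8200 + 800*300 = 248200

248200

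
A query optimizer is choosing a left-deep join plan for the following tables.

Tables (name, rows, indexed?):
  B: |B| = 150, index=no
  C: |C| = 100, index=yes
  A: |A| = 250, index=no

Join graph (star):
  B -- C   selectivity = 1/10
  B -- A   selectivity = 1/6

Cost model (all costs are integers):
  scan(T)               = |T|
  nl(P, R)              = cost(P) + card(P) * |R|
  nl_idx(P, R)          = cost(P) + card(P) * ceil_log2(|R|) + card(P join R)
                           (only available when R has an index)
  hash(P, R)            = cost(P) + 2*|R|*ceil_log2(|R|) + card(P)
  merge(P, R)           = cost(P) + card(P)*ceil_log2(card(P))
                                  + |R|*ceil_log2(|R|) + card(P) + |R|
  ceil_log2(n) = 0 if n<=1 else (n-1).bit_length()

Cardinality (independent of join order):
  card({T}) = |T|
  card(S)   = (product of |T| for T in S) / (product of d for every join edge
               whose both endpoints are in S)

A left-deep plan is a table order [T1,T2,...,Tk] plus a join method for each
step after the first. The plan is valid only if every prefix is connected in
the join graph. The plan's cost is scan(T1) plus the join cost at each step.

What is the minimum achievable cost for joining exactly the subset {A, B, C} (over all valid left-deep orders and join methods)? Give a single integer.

7200

Selinger DP over subsets of {A,B,C}:
  {B}: scan cost=150, card=150
  {C}: scan cost=100, card=100
  {A}: scan cost=250, card=250
  {BC}: card=1500; try (C,hash)→1700, (B,merge)→2250, (C,merge)→2300, (B,hash)→2600, (C,nl_idx)→2700, (B,nl)→15100 …(+1); best=1700 via (C,hash)
  {AB}: card=6250; try (B,hash)→2900, (A,merge)→3750, (B,merge)→3850, (A,hash)→4300, (A,nl)→37650, (B,nl)→37750; best=2900 via (B,hash)
  {ABC}: card=62500; try (A,hash)→7200, (C,hash)→10550, (A,merge)→21950, (C,merge)→91200, (C,nl_idx)→109150, (A,nl)→376700 …(+1); best=7200 via (A,hash)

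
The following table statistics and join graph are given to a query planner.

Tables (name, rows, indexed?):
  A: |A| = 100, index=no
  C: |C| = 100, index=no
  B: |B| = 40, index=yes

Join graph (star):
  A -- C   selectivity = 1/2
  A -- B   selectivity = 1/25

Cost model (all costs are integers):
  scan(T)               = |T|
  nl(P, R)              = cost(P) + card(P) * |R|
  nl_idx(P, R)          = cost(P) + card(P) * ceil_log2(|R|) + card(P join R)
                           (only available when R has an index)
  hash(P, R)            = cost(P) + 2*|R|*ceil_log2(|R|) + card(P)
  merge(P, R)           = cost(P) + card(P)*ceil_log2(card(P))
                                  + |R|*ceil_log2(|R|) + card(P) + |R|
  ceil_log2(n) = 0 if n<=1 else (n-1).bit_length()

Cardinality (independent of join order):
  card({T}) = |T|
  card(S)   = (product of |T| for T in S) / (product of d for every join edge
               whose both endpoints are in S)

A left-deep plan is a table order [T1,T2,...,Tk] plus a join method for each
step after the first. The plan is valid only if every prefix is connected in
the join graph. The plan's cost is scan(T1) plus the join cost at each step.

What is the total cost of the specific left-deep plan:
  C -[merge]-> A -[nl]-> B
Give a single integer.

201700

step 1: scan C: cost=100, card=100
step 2: join A via merge
    card(P join A) = 100*100/(2) = 5000
    cost = 100 + 100*7 + 100*7 + 100 + 100 = 1700
step 3: join B via nl
    card(P join B) = 5000*40/(25) = 8000
    cost = 1700 + 5000*40 = 201700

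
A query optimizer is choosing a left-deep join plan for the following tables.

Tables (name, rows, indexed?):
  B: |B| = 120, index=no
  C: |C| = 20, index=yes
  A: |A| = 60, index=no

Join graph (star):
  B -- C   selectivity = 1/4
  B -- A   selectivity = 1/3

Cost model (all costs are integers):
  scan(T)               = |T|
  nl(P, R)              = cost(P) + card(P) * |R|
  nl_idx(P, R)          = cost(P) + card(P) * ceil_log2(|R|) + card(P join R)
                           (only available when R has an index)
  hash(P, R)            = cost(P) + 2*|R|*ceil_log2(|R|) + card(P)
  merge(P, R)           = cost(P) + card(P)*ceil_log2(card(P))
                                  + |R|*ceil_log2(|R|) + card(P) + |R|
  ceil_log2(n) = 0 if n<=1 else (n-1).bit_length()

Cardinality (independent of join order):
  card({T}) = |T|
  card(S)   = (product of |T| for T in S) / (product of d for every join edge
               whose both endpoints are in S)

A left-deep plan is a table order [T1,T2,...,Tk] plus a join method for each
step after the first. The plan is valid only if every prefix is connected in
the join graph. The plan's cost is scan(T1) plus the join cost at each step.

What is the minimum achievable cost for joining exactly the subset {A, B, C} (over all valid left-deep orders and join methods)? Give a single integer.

Selinger DP over subsets of {A,B,C}:
  {B}: scan cost=120, card=120
  {C}: scan cost=20, card=20
  {A}: scan cost=60, card=60
  {BC}: card=600; try (C,hash)→440, (B,merge)→1100, (C,merge)→1200, (C,nl_idx)→1320, (B,hash)→1720, (B,nl)→2420 …(+1); best=440 via (C,hash)
  {AB}: card=2400; try (A,hash)→960, (B,merge)→1440, (A,merge)→1500, (B,hash)→1800, (B,nl)→7260, (A,nl)→7320; best=960 via (A,hash)
  {ABC}: card=12000; try (A,hash)→1760, (C,hash)→3560, (A,merge)→7460, (C,nl_idx)→24960, (C,merge)→32280, (A,nl)→36440 …(+1); best=1760 via (A,hash)

1760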